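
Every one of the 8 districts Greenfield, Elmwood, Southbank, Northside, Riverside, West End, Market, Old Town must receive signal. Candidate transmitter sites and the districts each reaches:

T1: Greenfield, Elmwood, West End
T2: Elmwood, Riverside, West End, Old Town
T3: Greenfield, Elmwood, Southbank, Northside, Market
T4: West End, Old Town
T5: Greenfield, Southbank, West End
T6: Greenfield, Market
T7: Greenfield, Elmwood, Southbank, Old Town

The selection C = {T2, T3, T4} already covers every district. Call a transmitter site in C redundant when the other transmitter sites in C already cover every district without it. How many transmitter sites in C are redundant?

Drop T2: Riverside uncovered — not redundant.
Drop T3: Greenfield, Southbank, Northside, Market uncovered — not redundant.
Drop T4: the rest still cover every district — redundant.
1 redundant: T4.

1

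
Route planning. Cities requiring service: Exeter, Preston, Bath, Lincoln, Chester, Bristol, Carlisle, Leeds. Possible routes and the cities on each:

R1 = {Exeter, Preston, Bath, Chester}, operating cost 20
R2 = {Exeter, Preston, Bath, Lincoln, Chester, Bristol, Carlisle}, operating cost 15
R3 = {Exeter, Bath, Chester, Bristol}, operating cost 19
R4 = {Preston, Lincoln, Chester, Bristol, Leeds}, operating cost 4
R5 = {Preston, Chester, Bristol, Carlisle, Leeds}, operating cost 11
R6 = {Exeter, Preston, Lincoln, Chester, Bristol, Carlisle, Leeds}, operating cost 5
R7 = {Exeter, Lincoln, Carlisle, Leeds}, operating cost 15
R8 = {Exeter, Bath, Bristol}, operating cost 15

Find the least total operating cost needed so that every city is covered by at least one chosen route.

R2, R4 cover every city at operating cost 15 + 4 = 19.
Any cover uses at least 2 routes; among all covering selections none totals below 19.

19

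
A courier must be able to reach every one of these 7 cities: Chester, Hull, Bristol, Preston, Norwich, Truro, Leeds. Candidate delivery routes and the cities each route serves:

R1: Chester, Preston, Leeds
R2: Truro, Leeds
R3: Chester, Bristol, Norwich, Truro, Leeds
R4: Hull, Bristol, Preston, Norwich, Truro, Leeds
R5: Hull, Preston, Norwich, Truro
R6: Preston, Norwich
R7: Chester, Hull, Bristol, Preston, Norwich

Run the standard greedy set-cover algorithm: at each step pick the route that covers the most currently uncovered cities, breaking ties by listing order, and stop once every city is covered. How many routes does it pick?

Pick 1: R4 covers 6 new cities (Hull, Bristol, Preston, Norwich, Truro, Leeds).
Pick 2: R1 covers 1 new cities (Chester).
Greedy uses 2 routes.

2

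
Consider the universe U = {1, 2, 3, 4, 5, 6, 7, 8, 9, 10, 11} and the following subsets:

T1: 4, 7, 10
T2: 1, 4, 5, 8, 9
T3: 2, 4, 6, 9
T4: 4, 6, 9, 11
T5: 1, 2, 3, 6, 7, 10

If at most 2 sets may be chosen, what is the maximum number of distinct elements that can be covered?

Choosing T2, T5 covers {1, 2, 3, 4, 5, 6, 7, 8, 9, 10} — 10 elements.
No choice of 2 sets does better; here 11 is left uncovered.

10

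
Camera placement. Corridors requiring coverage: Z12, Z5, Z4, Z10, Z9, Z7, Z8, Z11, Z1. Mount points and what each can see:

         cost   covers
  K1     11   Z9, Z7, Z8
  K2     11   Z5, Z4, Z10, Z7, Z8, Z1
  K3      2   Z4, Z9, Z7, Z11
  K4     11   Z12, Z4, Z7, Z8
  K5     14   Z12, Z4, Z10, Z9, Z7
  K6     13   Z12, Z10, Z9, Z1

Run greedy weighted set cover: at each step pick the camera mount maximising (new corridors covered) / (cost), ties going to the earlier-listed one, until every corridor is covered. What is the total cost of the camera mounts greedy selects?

Pick 1: K3 adds 4 new (Z4, Z9, Z7, Z11) at cost 2 (ratio 4/2).
Pick 2: K2 adds 4 new (Z5, Z10, Z8, Z1) at cost 11 (ratio 4/11).
Pick 3: K4 adds 1 new (Z12) at cost 11 (ratio 1/11).
Greedy total cost: 2 + 11 + 11 = 24.

24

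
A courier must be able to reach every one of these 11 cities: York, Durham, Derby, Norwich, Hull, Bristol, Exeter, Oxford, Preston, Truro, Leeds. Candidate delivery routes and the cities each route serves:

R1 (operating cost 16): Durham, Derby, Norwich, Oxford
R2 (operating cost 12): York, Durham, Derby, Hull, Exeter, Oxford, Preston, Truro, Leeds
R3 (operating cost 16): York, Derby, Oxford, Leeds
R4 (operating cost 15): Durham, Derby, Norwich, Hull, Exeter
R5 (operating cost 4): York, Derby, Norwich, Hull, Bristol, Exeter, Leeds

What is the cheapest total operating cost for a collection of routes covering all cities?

R2, R5 cover every city at operating cost 12 + 4 = 16.
Any cover uses at least 2 routes; among all covering selections none totals below 16.

16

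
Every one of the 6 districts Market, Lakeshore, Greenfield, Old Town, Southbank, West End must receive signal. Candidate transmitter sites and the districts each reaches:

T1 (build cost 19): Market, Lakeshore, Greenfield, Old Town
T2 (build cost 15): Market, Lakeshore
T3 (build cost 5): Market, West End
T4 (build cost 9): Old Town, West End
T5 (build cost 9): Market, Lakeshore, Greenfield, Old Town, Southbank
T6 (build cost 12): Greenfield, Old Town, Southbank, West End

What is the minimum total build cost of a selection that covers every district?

14

T3, T5 cover every district at build cost 5 + 9 = 14.
Any cover uses at least 2 transmitter sites; among all covering selections none totals below 14.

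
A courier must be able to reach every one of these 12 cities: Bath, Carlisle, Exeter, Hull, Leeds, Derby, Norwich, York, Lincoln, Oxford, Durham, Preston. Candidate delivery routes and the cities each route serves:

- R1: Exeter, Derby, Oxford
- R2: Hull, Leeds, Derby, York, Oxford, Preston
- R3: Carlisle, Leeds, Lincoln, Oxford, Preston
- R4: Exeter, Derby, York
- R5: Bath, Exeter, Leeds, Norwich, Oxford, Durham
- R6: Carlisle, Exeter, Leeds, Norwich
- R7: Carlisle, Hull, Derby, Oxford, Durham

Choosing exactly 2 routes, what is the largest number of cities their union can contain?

10

Choosing R2, R5 covers {Bath, Exeter, Hull, Leeds, Derby, Norwich, York, Oxford, Durham, Preston} — 10 cities.
No choice of 2 routes does better; here Carlisle, Lincoln are left uncovered.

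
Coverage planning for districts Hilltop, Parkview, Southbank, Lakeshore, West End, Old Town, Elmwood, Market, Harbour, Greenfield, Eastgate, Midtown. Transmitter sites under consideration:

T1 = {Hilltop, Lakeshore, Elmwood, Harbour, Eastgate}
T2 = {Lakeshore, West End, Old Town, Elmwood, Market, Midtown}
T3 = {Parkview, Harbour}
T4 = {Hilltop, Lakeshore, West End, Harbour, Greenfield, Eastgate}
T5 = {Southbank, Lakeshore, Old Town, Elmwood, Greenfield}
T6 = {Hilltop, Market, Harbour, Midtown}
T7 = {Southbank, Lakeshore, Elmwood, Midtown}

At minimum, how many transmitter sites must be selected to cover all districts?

4

T1, T2, T3, T5 together cover {Hilltop, Parkview, Southbank, Lakeshore, West End, Old Town, Elmwood, Market, Harbour, Greenfield, Eastgate, Midtown} — every district.
No 3 of the 7 transmitter sites cover everything (all 35 triples fall short), so 4 is minimum.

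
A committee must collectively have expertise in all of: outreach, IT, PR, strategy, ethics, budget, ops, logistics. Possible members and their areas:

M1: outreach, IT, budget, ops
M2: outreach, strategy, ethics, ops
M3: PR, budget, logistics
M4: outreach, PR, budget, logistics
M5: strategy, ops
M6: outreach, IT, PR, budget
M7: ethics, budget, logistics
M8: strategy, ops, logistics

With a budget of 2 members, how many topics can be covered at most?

Choosing M2, M3 covers {outreach, PR, strategy, ethics, budget, ops, logistics} — 7 topics.
No choice of 2 members does better; here IT is left uncovered.

7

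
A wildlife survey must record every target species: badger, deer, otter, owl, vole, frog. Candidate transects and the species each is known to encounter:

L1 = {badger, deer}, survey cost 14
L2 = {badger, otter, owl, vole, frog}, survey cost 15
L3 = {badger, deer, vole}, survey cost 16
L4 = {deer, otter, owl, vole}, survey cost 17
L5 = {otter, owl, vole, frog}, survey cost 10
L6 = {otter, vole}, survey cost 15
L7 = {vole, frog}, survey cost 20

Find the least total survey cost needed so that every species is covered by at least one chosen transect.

24

L1, L5 cover every species at survey cost 14 + 10 = 24.
Any cover uses at least 2 transects; among all covering selections none totals below 24.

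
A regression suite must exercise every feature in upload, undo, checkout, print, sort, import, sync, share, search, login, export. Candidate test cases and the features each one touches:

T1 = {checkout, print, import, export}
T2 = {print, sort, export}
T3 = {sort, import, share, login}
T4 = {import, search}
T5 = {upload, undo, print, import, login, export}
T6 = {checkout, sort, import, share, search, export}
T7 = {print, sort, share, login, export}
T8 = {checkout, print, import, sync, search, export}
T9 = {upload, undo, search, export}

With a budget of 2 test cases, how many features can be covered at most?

10

Choosing T5, T6 covers {upload, undo, checkout, print, sort, import, share, search, login, export} — 10 features.
No choice of 2 test cases does better; here sync is left uncovered.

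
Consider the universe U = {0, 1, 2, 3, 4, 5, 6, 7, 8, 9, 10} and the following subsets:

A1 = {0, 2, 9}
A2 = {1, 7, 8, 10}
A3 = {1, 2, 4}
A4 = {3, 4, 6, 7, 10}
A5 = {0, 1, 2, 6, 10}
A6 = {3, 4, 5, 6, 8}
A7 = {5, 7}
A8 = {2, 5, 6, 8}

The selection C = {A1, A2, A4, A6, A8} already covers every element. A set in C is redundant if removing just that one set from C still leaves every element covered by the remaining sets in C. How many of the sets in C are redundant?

3

Drop A1: 0, 9 uncovered — not redundant.
Drop A2: 1 uncovered — not redundant.
Drop A4: the rest still cover every element — redundant.
Drop A6: the rest still cover every element — redundant.
Drop A8: the rest still cover every element — redundant.
3 redundant: A4, A6, A8.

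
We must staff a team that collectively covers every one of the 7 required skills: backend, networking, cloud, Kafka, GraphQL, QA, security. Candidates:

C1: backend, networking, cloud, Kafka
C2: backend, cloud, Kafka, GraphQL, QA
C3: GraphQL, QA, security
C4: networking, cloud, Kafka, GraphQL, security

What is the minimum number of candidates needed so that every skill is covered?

2

C1, C3 together cover {backend, networking, cloud, Kafka, GraphQL, QA, security} — every skill.
No single candidate contains all 7 skills, so 2 is optimal.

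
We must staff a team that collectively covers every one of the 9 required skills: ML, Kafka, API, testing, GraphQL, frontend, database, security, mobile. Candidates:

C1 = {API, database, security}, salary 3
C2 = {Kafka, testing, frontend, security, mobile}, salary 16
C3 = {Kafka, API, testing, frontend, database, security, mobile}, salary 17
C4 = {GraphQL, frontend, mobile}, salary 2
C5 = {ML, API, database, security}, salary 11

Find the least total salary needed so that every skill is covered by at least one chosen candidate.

29

C2, C4, C5 cover every skill at salary 16 + 2 + 11 = 29.
Any cover uses at least 3 candidates; among all covering selections none totals below 29.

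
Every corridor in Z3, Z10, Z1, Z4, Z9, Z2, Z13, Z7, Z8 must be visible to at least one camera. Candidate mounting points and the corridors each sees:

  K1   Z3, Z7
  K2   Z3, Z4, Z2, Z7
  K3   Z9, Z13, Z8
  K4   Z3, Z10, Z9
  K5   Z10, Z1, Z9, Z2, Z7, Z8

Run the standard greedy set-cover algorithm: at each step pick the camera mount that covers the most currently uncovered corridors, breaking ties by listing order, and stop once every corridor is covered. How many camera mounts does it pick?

3

Pick 1: K5 covers 6 new corridors (Z10, Z1, Z9, Z2, Z7, Z8).
Pick 2: K2 covers 2 new corridors (Z3, Z4).
Pick 3: K3 covers 1 new corridors (Z13).
Greedy uses 3 camera mounts.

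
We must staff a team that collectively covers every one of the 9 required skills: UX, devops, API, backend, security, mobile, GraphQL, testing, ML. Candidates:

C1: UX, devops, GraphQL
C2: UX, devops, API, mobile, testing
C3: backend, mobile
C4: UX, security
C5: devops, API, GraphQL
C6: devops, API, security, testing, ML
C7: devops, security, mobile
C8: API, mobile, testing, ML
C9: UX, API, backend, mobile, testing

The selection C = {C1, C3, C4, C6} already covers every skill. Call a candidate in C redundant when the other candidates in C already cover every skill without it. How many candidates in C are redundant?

Drop C1: GraphQL uncovered — not redundant.
Drop C3: backend, mobile uncovered — not redundant.
Drop C4: the rest still cover every skill — redundant.
Drop C6: API, testing, ML uncovered — not redundant.
1 redundant: C4.

1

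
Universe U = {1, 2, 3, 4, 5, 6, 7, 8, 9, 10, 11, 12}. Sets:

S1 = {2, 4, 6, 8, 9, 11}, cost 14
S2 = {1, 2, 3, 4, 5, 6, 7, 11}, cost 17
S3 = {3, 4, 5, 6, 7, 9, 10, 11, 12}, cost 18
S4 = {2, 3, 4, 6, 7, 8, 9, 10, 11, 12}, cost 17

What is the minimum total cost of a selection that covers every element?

S2, S4 cover every element at cost 17 + 17 = 34.
Any cover uses at least 2 sets; among all covering selections none totals below 34.

34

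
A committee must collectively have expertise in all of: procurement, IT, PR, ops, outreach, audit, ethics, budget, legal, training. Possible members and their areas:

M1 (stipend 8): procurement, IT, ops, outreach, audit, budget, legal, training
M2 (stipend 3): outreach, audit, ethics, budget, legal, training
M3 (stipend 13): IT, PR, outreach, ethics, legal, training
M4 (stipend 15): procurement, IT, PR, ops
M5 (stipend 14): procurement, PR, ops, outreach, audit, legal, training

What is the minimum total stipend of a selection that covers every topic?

18

M2, M4 cover every topic at stipend 3 + 15 = 18.
Any cover uses at least 2 members; among all covering selections none totals below 18.
Greedy by coverage-per-stipend would pick M2, M1, M3 for 24 — worse than the optimum 18.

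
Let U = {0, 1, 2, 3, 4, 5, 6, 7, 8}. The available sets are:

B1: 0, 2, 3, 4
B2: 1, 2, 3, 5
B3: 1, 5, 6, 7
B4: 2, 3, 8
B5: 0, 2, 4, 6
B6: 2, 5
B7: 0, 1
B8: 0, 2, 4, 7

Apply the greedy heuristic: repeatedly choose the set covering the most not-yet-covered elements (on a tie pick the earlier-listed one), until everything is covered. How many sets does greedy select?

3

Pick 1: B1 covers 4 new elements (0, 2, 3, 4).
Pick 2: B3 covers 4 new elements (1, 5, 6, 7).
Pick 3: B4 covers 1 new elements (8).
Greedy uses 3 sets.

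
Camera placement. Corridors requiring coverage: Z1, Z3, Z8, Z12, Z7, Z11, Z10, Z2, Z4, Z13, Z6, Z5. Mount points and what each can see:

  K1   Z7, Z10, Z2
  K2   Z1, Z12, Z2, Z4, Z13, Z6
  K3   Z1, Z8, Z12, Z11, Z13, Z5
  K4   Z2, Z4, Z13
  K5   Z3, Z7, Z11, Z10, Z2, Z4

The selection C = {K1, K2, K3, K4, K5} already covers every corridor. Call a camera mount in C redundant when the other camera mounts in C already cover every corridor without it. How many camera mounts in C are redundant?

2

Drop K1: the rest still cover every corridor — redundant.
Drop K2: Z6 uncovered — not redundant.
Drop K3: Z8, Z5 uncovered — not redundant.
Drop K4: the rest still cover every corridor — redundant.
Drop K5: Z3 uncovered — not redundant.
2 redundant: K1, K4.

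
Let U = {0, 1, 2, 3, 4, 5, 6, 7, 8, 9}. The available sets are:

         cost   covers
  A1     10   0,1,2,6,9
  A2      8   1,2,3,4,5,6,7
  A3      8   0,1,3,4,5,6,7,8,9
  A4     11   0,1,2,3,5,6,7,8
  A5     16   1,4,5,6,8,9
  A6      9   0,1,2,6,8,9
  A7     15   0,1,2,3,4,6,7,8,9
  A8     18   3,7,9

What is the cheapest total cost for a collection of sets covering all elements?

16

A2, A3 cover every element at cost 8 + 8 = 16.
Any cover uses at least 2 sets; among all covering selections none totals below 16.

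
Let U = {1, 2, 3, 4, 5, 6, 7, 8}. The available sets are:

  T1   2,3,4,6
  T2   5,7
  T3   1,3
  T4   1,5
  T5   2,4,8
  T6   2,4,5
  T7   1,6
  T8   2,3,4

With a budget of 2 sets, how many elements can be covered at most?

Choosing T1, T2 covers {2, 3, 4, 5, 6, 7} — 6 elements.
No choice of 2 sets does better; here 1, 8 are left uncovered.

6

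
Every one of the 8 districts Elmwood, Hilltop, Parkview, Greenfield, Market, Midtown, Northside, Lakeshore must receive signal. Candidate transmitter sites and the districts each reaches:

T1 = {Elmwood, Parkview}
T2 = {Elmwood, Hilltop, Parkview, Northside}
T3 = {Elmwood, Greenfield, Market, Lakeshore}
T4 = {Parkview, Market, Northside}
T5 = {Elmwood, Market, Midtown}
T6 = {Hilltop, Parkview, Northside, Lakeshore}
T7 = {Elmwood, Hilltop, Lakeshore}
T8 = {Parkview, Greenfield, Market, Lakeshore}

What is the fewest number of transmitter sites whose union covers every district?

T2, T3, T5 together cover {Elmwood, Hilltop, Parkview, Greenfield, Market, Midtown, Northside, Lakeshore} — every district.
No 2 of the 8 transmitter sites cover everything (all 28 pairs fall short), so 3 is minimum.

3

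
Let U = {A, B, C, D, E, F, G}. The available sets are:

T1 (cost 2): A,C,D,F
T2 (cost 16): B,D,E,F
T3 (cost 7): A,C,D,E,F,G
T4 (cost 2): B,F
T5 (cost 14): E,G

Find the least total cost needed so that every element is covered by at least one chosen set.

9

T3, T4 cover every element at cost 7 + 2 = 9.
Any cover uses at least 2 sets; among all covering selections none totals below 9.
Greedy by coverage-per-cost would pick T1, T4, T3 for 11 — worse than the optimum 9.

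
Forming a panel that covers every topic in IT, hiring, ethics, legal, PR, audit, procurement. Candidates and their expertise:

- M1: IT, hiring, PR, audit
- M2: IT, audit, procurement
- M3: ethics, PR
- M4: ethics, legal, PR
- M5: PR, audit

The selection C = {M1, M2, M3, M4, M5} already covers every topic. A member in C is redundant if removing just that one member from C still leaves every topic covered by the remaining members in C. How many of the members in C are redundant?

2

Drop M1: hiring uncovered — not redundant.
Drop M2: procurement uncovered — not redundant.
Drop M3: the rest still cover every topic — redundant.
Drop M4: legal uncovered — not redundant.
Drop M5: the rest still cover every topic — redundant.
2 redundant: M3, M5.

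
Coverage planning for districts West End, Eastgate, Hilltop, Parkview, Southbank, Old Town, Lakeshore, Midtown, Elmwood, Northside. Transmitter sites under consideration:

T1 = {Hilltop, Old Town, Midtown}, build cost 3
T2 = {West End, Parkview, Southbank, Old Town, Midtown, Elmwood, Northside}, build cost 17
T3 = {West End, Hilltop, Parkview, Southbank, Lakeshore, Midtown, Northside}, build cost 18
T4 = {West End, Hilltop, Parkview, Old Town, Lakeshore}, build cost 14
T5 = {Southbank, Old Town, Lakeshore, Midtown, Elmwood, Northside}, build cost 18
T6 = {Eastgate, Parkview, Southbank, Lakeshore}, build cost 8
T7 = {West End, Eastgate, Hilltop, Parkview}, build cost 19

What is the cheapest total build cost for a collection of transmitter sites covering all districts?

28

T1, T2, T6 cover every district at build cost 3 + 17 + 8 = 28.
Any cover uses at least 2 transmitter sites; among all covering selections none totals below 28.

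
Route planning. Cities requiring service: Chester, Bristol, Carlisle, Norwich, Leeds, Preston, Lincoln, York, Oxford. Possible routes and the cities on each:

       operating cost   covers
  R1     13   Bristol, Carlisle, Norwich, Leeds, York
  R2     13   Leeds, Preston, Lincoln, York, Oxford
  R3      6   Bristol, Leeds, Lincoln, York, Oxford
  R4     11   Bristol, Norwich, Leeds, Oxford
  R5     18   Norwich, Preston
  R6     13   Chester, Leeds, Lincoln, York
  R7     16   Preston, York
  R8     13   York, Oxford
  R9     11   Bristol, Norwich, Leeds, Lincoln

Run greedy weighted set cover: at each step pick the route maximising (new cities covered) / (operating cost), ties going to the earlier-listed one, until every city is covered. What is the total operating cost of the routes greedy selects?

Pick 1: R3 adds 5 new (Bristol, Leeds, Lincoln, York, Oxford) at operating cost 6 (ratio 5/6).
Pick 2: R1 adds 2 new (Carlisle, Norwich) at operating cost 13 (ratio 2/13).
Pick 3: R2 adds 1 new (Preston) at operating cost 13 (ratio 1/13).
Pick 4: R6 adds 1 new (Chester) at operating cost 13 (ratio 1/13).
Greedy total operating cost: 6 + 13 + 13 + 13 = 45. (The true optimum is 39, so greedy overshoots here.)

45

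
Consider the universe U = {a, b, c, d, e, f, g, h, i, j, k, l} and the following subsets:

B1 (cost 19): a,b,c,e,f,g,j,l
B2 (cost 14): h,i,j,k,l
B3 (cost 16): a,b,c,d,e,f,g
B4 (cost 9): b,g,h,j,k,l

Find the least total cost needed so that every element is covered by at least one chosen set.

30

B2, B3 cover every element at cost 14 + 16 = 30.
Any cover uses at least 2 sets; among all covering selections none totals below 30.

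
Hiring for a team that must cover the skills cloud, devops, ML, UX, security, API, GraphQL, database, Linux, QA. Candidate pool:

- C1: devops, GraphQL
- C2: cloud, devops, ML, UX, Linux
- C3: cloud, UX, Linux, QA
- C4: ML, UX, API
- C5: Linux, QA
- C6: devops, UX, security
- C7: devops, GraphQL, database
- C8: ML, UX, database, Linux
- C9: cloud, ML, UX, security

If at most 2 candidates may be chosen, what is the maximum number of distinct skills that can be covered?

7

Choosing C2, C7 covers {cloud, devops, ML, UX, GraphQL, database, Linux} — 7 skills.
No choice of 2 candidates does better; here security, API, QA are left uncovered.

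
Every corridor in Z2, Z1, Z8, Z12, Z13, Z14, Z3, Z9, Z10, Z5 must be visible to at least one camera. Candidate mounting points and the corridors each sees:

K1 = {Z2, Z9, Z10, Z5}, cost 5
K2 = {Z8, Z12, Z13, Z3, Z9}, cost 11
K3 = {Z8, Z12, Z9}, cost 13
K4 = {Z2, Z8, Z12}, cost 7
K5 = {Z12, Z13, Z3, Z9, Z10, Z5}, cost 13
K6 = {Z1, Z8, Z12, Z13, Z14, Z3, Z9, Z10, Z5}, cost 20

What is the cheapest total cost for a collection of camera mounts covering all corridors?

K1, K6 cover every corridor at cost 5 + 20 = 25.
Any cover uses at least 2 camera mounts; among all covering selections none totals below 25.
Greedy by coverage-per-cost would pick K1, K2, K6 for 36 — worse than the optimum 25.

25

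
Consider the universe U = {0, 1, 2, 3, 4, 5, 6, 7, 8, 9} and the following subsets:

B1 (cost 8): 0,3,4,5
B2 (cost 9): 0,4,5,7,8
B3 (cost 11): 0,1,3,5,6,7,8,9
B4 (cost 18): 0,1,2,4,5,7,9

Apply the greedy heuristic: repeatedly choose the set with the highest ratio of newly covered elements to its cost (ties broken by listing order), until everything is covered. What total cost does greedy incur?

Pick 1: B3 adds 8 new (0, 1, 3, 5, 6, 7, 8, 9) at cost 11 (ratio 8/11).
Pick 2: B1 adds 1 new (4) at cost 8 (ratio 1/8).
Pick 3: B4 adds 1 new (2) at cost 18 (ratio 1/18).
Greedy total cost: 11 + 8 + 18 = 37. (The true optimum is 29, so greedy overshoots here.)

37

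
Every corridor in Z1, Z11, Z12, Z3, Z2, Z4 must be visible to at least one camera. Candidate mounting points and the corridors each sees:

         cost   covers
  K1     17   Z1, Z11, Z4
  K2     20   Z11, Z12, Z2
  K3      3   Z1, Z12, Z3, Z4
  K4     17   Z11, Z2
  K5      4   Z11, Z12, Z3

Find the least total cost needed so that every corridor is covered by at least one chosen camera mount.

K3, K4 cover every corridor at cost 3 + 17 = 20.
Any cover uses at least 2 camera mounts; among all covering selections none totals below 20.

20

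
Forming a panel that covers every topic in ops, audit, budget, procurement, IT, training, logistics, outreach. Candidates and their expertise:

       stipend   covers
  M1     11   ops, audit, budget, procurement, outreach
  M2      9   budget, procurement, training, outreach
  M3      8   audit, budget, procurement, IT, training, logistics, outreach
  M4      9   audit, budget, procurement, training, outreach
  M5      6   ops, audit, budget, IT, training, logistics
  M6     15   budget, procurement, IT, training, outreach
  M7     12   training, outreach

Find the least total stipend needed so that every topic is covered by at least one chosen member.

14

M3, M5 cover every topic at stipend 8 + 6 = 14.
Any cover uses at least 2 members; among all covering selections none totals below 14.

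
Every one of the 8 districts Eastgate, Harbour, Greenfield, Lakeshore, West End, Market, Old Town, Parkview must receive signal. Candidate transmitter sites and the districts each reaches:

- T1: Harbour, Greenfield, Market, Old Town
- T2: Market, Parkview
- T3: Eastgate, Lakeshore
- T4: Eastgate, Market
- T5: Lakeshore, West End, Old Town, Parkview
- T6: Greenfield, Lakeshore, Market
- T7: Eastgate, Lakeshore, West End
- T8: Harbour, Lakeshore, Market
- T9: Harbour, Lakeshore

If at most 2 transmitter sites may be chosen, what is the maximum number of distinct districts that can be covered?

Choosing T1, T5 covers {Harbour, Greenfield, Lakeshore, West End, Market, Old Town, Parkview} — 7 districts.
No choice of 2 transmitter sites does better; here Eastgate is left uncovered.

7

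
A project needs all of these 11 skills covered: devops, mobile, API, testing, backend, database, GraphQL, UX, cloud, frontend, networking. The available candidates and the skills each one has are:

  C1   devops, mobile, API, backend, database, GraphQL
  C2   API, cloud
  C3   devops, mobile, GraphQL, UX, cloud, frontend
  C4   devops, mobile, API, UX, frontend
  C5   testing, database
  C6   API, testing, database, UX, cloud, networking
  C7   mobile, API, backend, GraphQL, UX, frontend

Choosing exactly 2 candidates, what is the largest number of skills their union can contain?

Choosing C1, C6 covers {devops, mobile, API, testing, backend, database, GraphQL, UX, cloud, networking} — 10 skills.
No choice of 2 candidates does better; here frontend is left uncovered.

10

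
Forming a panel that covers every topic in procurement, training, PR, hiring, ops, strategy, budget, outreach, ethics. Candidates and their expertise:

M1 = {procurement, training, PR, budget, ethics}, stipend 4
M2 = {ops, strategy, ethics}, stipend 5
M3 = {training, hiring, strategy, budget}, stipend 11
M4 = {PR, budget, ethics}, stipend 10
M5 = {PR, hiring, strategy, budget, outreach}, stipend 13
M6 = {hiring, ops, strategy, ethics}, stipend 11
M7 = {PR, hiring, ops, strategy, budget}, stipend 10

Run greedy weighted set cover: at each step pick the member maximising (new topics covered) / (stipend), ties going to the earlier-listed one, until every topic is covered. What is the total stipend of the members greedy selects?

22

Pick 1: M1 adds 5 new (procurement, training, PR, budget, ethics) at stipend 4 (ratio 5/4).
Pick 2: M2 adds 2 new (ops, strategy) at stipend 5 (ratio 2/5).
Pick 3: M5 adds 2 new (hiring, outreach) at stipend 13 (ratio 2/13).
Greedy total stipend: 4 + 5 + 13 = 22.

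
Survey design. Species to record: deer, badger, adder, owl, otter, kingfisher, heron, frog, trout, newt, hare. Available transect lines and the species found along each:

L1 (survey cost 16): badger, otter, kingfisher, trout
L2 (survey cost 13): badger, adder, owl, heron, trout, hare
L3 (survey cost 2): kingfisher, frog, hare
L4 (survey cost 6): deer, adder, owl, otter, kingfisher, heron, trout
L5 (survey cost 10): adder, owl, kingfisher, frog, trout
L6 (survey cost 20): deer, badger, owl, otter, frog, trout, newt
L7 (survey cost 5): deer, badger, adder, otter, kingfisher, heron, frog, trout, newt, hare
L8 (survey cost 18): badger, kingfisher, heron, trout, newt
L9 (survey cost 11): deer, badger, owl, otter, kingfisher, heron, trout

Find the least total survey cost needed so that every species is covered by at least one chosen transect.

L4, L7 cover every species at survey cost 6 + 5 = 11.
Any cover uses at least 2 transects; among all covering selections none totals below 11.

11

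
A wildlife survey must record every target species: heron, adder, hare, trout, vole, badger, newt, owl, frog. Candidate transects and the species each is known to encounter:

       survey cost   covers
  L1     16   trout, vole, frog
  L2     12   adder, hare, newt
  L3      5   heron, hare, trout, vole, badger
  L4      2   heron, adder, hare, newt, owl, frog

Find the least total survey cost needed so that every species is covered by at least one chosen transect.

7

L3, L4 cover every species at survey cost 5 + 2 = 7.
Any cover uses at least 2 transects; among all covering selections none totals below 7.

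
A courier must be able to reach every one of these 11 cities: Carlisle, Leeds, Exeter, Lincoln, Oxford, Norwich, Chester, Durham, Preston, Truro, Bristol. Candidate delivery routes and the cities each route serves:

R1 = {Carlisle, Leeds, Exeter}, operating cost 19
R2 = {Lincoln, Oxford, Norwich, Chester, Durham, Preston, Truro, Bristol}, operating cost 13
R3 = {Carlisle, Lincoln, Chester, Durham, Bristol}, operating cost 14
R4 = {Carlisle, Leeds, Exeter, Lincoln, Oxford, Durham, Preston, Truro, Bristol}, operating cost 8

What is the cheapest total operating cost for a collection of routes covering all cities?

21

R2, R4 cover every city at operating cost 13 + 8 = 21.
Any cover uses at least 2 routes; among all covering selections none totals below 21.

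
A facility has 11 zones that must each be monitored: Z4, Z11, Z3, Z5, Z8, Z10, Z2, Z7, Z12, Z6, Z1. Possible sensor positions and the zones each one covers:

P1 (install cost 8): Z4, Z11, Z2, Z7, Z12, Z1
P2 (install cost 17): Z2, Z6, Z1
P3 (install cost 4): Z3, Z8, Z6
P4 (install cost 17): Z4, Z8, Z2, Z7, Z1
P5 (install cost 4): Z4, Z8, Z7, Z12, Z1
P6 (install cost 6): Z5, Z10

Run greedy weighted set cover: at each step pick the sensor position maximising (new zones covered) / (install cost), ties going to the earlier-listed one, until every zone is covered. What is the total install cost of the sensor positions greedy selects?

22

Pick 1: P5 adds 5 new (Z4, Z8, Z7, Z12, Z1) at install cost 4 (ratio 5/4).
Pick 2: P3 adds 2 new (Z3, Z6) at install cost 4 (ratio 2/4).
Pick 3: P6 adds 2 new (Z5, Z10) at install cost 6 (ratio 2/6).
Pick 4: P1 adds 2 new (Z11, Z2) at install cost 8 (ratio 2/8).
Greedy total install cost: 4 + 4 + 6 + 8 = 22. (The true optimum is 18, so greedy overshoots here.)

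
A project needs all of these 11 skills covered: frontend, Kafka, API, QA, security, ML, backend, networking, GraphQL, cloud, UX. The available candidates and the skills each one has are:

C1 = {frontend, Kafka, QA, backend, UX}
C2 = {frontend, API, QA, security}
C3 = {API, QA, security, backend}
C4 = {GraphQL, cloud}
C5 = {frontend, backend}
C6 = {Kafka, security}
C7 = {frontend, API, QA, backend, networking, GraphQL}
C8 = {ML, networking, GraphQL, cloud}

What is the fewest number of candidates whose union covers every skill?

3

C1, C2, C8 together cover {frontend, Kafka, API, QA, security, ML, backend, networking, GraphQL, cloud, UX} — every skill.
No 2 of the 8 candidates cover everything (all 28 pairs fall short), so 3 is minimum.
Greedy (largest uncovered first) would take C7, C1, C8, C2 — 4 candidates — but 3 suffice.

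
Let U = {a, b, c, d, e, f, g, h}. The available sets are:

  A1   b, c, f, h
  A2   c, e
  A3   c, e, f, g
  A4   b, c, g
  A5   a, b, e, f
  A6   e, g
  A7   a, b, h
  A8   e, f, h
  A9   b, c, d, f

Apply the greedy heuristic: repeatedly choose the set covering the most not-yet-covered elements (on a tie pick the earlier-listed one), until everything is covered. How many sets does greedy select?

4

Pick 1: A1 covers 4 new elements (b, c, f, h).
Pick 2: A3 covers 2 new elements (e, g).
Pick 3: A5 covers 1 new elements (a).
Pick 4: A9 covers 1 new elements (d).
Greedy uses 4 sets. (The true minimum is 3.)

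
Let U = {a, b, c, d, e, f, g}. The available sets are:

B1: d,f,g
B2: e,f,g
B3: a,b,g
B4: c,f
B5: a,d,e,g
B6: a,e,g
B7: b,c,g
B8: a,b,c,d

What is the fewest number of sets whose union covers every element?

2

B2, B8 together cover {a, b, c, d, e, f, g} — every element.
No single set contains all 7 elements, so 2 is optimal.
Greedy (largest uncovered first) would take B5, B4, B3 — 3 sets — but 2 suffice.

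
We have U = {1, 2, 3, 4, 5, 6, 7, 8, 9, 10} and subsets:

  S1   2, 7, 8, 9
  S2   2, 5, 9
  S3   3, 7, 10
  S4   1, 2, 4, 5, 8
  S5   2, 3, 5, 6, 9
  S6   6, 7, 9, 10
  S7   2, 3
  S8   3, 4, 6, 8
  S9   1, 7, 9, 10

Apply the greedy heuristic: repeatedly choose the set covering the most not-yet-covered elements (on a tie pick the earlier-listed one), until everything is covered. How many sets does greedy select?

3

Pick 1: S4 covers 5 new elements (1, 2, 4, 5, 8).
Pick 2: S6 covers 4 new elements (6, 7, 9, 10).
Pick 3: S3 covers 1 new elements (3).
Greedy uses 3 sets.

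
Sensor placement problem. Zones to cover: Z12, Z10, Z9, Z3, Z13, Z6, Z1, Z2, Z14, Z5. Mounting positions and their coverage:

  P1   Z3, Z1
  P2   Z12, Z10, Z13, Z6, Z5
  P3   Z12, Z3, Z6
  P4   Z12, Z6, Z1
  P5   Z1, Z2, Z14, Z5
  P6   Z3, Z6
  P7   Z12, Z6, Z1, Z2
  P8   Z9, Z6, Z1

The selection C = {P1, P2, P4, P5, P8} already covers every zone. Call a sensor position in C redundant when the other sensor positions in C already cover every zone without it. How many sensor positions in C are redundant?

Drop P1: Z3 uncovered — not redundant.
Drop P2: Z10, Z13 uncovered — not redundant.
Drop P4: the rest still cover every zone — redundant.
Drop P5: Z2, Z14 uncovered — not redundant.
Drop P8: Z9 uncovered — not redundant.
1 redundant: P4.

1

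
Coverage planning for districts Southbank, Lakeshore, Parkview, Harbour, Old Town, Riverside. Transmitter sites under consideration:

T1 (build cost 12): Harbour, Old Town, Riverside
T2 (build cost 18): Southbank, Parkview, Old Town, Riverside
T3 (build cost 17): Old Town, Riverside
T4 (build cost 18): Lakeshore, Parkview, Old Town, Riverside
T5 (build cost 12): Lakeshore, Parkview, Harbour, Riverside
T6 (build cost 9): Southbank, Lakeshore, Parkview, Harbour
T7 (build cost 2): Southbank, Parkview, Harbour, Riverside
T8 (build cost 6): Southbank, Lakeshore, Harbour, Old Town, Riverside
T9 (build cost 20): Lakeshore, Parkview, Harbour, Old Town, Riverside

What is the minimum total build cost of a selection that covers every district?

T7, T8 cover every district at build cost 2 + 6 = 8.
Any cover uses at least 2 transmitter sites; among all covering selections none totals below 8.

8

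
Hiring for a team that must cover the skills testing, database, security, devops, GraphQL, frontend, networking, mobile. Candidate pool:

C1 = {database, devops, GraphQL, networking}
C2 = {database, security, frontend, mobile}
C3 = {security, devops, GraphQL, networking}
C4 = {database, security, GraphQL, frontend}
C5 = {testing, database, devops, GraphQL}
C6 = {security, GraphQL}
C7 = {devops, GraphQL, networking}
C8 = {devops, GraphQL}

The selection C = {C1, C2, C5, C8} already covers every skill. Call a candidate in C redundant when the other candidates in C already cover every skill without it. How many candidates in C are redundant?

Drop C1: networking uncovered — not redundant.
Drop C2: security, frontend, mobile uncovered — not redundant.
Drop C5: testing uncovered — not redundant.
Drop C8: the rest still cover every skill — redundant.
1 redundant: C8.

1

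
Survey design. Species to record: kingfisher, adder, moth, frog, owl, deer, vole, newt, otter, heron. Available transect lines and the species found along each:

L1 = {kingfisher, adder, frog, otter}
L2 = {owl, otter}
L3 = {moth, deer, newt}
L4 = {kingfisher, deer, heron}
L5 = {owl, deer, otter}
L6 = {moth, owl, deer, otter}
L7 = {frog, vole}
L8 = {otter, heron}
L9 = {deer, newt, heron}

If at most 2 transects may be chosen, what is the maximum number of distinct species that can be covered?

7

Choosing L1, L3 covers {kingfisher, adder, moth, frog, deer, newt, otter} — 7 species.
No choice of 2 transects does better; here owl, vole, heron are left uncovered.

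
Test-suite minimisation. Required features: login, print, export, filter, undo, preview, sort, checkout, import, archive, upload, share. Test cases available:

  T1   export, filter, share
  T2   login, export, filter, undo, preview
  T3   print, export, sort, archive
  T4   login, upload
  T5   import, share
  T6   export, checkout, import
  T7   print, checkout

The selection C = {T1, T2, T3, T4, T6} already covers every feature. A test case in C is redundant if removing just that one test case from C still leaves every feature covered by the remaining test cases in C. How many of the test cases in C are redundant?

Drop T1: share uncovered — not redundant.
Drop T2: undo, preview uncovered — not redundant.
Drop T3: print, sort, archive uncovered — not redundant.
Drop T4: upload uncovered — not redundant.
Drop T6: checkout, import uncovered — not redundant.
None of the test cases in C is redundant.

0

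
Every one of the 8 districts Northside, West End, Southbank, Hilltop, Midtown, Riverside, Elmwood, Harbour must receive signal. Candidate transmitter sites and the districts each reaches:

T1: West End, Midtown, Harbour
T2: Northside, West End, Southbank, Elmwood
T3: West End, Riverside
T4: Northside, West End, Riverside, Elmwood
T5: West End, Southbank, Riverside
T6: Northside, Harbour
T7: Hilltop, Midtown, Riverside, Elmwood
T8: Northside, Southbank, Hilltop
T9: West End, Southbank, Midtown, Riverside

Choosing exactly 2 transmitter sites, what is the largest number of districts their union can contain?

Choosing T2, T7 covers {Northside, West End, Southbank, Hilltop, Midtown, Riverside, Elmwood} — 7 districts.
No choice of 2 transmitter sites does better; here Harbour is left uncovered.

7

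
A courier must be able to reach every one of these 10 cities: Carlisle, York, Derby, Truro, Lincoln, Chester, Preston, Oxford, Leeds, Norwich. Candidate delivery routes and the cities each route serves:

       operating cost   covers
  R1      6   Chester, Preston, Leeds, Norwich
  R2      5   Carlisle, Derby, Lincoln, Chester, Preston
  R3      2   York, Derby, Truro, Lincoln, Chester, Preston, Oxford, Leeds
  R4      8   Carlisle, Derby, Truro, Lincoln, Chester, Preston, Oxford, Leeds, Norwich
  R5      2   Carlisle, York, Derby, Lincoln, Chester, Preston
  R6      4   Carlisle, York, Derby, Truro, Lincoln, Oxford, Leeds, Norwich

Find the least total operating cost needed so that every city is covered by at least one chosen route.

6

R3, R6 cover every city at operating cost 2 + 4 = 6.
Any cover uses at least 2 routes; among all covering selections none totals below 6.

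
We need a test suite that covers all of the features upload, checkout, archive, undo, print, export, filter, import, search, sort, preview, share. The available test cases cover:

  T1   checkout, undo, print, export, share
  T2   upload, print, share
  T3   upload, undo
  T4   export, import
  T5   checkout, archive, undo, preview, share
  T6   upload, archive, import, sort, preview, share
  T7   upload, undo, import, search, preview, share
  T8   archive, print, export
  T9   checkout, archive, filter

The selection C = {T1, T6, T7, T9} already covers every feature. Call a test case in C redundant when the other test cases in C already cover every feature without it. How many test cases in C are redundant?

Drop T1: print, export uncovered — not redundant.
Drop T6: sort uncovered — not redundant.
Drop T7: search uncovered — not redundant.
Drop T9: filter uncovered — not redundant.
None of the test cases in C is redundant.

0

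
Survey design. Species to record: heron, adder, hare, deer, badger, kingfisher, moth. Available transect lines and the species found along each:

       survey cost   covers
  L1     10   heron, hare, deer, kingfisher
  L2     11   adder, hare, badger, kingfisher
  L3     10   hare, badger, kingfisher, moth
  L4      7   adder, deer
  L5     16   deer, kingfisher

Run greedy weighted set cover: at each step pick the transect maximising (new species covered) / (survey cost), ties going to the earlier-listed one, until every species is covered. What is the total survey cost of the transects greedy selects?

27

Pick 1: L1 adds 4 new (heron, hare, deer, kingfisher) at survey cost 10 (ratio 4/10).
Pick 2: L3 adds 2 new (badger, moth) at survey cost 10 (ratio 2/10).
Pick 3: L4 adds 1 new (adder) at survey cost 7 (ratio 1/7).
Greedy total survey cost: 10 + 10 + 7 = 27.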